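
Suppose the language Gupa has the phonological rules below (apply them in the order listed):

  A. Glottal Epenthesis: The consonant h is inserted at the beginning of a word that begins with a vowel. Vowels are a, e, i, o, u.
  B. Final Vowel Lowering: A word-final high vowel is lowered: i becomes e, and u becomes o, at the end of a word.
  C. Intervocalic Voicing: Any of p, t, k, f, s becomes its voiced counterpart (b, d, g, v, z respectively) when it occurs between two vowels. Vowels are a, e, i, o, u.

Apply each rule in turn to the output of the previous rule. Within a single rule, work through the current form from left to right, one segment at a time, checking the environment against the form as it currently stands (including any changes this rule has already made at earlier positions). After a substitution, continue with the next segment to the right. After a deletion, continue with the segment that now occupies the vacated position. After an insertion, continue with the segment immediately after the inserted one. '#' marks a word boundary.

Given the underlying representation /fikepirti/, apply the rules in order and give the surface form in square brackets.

A Glottal Epenthesis: no change — [fikepirti]
B Final Vowel Lowering: [fikepirti] → [fikepirte]
C Intervocalic Voicing: [fikepirte] → [figebirte]

[figebirte]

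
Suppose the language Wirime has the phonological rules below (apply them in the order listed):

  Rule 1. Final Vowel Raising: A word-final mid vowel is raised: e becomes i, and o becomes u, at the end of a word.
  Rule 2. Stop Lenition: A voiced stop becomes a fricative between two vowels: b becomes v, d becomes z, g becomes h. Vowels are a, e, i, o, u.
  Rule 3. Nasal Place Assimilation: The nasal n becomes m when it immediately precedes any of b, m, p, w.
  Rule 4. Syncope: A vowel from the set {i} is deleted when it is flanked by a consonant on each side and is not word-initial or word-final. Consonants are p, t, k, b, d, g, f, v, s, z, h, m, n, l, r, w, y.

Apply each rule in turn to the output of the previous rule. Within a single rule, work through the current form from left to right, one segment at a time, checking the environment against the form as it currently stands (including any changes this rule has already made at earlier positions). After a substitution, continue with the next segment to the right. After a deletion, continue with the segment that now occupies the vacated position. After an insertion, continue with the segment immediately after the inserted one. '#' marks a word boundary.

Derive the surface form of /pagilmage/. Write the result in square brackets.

Rule 1 Final Vowel Raising: [pagilmage] → [pagilmagi]
Rule 2 Stop Lenition: [pagilmagi] → [pahilmahi]
Rule 3 Nasal Place Assimilation: no change — [pahilmahi]
Rule 4 Syncope: [pahilmahi] → [pahlmahi]

[pahlmahi]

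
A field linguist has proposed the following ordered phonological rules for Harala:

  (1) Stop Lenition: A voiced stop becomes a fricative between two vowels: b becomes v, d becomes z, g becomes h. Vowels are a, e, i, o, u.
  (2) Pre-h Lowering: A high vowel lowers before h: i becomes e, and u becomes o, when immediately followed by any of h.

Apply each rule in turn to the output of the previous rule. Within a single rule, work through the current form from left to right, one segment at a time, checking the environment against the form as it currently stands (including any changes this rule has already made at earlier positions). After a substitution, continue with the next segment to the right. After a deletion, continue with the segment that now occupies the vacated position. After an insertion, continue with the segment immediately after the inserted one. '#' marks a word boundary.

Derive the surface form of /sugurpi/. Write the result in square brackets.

(1) Stop Lenition: [sugurpi] → [suhurpi]
(2) Pre-h Lowering: [suhurpi] → [sohurpi]

[sohurpi]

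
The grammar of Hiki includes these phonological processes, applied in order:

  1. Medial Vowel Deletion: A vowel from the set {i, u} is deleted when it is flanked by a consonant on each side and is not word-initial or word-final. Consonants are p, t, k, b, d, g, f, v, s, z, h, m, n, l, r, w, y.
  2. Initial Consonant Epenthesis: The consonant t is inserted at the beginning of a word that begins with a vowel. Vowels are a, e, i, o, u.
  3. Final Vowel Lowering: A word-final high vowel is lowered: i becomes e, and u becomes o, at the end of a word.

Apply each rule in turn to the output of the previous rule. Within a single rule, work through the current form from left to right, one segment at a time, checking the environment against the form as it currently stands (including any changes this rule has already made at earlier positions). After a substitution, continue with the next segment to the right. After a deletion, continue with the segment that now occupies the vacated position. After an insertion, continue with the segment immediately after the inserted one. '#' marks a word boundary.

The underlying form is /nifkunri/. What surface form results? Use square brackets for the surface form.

[nfknre]

1 Medial Vowel Deletion: [nifkunri] → [nfknri]
2 Initial Consonant Epenthesis: no change — [nfknri]
3 Final Vowel Lowering: [nfknri] → [nfknre]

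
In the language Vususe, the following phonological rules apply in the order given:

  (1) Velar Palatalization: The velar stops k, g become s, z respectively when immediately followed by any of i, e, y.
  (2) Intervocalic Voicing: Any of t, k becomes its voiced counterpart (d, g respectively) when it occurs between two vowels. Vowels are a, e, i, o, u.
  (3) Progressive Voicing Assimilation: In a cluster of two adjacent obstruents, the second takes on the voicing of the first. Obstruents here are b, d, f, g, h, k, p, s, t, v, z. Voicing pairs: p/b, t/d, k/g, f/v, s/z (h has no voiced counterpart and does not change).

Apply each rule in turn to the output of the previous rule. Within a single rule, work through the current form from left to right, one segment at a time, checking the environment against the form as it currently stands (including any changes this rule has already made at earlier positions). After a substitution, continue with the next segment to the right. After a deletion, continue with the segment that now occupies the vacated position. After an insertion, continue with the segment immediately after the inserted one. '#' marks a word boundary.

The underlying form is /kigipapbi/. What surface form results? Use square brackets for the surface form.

(1) Velar Palatalization: [kigipapbi] → [sizipapbi]
(2) Intervocalic Voicing: no change — [sizipapbi]
(3) Progressive Voicing Assimilation: [sizipapbi] → [sizipappi]

[sizipappi]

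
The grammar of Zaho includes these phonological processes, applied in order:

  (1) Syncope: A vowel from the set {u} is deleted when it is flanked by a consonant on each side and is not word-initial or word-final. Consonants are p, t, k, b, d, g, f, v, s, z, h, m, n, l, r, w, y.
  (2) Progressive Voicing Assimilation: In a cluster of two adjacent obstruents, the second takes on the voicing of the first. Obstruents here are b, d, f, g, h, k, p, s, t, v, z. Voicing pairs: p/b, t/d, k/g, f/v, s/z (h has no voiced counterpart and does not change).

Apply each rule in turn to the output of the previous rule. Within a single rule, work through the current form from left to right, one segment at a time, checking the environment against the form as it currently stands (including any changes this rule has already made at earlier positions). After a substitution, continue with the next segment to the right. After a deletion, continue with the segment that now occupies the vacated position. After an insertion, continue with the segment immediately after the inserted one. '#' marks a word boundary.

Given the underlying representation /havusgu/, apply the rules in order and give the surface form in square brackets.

(1) Syncope: [havusgu] → [havsgu]
(2) Progressive Voicing Assimilation: [havsgu] → [havzgu]

[havzgu]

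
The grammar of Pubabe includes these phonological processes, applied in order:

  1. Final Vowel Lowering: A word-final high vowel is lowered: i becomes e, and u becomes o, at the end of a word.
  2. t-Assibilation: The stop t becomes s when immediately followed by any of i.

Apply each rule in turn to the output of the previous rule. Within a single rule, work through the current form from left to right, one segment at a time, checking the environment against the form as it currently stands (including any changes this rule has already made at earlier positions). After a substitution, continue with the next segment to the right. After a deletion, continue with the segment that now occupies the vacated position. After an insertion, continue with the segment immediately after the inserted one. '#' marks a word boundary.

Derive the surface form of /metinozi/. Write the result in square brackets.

[mesinoze]

1 Final Vowel Lowering: [metinozi] → [metinoze]
2 t-Assibilation: [metinoze] → [mesinoze]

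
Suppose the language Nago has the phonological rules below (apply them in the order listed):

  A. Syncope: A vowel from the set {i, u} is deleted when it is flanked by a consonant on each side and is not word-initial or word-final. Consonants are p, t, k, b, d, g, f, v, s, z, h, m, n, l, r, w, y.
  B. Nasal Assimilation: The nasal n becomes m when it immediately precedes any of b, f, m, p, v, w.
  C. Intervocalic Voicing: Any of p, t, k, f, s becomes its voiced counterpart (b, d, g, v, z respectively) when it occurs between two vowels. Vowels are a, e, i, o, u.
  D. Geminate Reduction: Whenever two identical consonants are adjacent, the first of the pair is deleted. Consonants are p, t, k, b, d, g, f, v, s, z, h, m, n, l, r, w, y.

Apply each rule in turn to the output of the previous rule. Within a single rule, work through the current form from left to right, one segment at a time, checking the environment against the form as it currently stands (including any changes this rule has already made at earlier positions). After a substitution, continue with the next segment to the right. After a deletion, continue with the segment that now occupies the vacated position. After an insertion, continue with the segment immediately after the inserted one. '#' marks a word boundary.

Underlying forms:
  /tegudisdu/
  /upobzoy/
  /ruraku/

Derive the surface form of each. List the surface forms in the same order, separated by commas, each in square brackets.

/tegudisdu/:
  A Syncope: [tegudisdu] → [tegdsdu]
  B Nasal Assimilation: no change — [tegdsdu]
  C Intervocalic Voicing: no change — [tegdsdu]
  D Geminate Reduction: no change — [tegdsdu]
/upobzoy/:
  A Syncope: no change — [upobzoy]
  B Nasal Assimilation: no change — [upobzoy]
  C Intervocalic Voicing: [upobzoy] → [ubobzoy]
  D Geminate Reduction: no change — [ubobzoy]
/ruraku/:
  A Syncope: [ruraku] → [rraku]
  B Nasal Assimilation: no change — [rraku]
  C Intervocalic Voicing: [rraku] → [rragu]
  D Geminate Reduction: [rragu] → [ragu]

[tegdsdu], [ubobzoy], [ragu]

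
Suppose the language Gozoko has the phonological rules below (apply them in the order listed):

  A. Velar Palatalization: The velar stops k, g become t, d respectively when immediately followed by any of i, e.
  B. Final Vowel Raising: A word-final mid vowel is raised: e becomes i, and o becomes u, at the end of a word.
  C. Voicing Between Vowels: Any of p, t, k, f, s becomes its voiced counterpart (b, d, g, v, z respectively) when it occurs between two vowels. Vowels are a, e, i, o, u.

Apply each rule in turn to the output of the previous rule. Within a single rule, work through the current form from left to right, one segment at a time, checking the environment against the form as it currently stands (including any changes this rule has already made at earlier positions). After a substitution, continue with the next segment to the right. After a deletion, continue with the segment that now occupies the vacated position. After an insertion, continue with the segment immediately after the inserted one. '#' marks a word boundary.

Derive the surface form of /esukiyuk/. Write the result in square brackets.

[ezudiyuk]

A Velar Palatalization: [esukiyuk] → [esutiyuk]
B Final Vowel Raising: no change — [esutiyuk]
C Voicing Between Vowels: [esutiyuk] → [ezudiyuk]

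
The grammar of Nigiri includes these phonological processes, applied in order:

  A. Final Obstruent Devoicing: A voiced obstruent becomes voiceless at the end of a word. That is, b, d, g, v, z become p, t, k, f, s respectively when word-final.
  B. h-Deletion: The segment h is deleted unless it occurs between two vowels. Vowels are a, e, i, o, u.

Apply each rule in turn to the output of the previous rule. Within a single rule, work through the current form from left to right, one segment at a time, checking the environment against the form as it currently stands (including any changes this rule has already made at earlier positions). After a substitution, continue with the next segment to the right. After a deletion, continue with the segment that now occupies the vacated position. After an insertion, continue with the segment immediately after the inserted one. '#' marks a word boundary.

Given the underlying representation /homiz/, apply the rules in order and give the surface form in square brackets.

[omis]

A Final Obstruent Devoicing: [homiz] → [homis]
B h-Deletion: [homis] → [omis]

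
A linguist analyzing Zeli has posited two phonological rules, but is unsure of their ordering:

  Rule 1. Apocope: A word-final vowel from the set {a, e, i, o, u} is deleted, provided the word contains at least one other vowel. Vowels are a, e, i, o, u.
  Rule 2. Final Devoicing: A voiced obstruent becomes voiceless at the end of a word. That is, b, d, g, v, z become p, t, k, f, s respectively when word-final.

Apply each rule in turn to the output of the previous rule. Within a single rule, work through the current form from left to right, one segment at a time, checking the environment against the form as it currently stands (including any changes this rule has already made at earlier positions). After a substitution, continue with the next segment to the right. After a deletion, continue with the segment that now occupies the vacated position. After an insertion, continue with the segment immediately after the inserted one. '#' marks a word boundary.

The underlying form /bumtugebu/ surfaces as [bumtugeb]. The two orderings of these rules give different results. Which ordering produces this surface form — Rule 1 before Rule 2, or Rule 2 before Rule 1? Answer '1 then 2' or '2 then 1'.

2 then 1

Order 1 then 2:
  1 Apocope: [bumtugebu] → [bumtugeb]
  2 Final Devoicing: [bumtugeb] → [bumtugep]
  result: [bumtugep]
Order 2 then 1:
  2 Final Devoicing: no change — [bumtugebu]
  1 Apocope: [bumtugebu] → [bumtugeb]
  result: [bumtugeb]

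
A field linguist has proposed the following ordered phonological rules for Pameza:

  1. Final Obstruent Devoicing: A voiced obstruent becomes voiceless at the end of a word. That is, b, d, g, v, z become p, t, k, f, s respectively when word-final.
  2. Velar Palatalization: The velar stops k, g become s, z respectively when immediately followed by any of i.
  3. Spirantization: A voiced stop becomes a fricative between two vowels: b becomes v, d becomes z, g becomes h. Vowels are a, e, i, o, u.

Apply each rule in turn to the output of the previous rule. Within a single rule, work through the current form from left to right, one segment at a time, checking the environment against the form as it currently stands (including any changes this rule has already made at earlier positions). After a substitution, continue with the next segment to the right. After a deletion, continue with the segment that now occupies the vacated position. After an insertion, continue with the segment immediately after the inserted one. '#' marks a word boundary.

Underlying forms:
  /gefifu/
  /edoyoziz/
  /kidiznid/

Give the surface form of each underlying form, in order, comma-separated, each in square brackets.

/gefifu/:
  1 Final Obstruent Devoicing: no change — [gefifu]
  2 Velar Palatalization: no change — [gefifu]
  3 Spirantization: no change — [gefifu]
/edoyoziz/:
  1 Final Obstruent Devoicing: [edoyoziz] → [edoyozis]
  2 Velar Palatalization: no change — [edoyozis]
  3 Spirantization: [edoyozis] → [ezoyozis]
/kidiznid/:
  1 Final Obstruent Devoicing: [kidiznid] → [kidiznit]
  2 Velar Palatalization: [kidiznit] → [sidiznit]
  3 Spirantization: [sidiznit] → [siziznit]

[gefifu], [ezoyozis], [siziznit]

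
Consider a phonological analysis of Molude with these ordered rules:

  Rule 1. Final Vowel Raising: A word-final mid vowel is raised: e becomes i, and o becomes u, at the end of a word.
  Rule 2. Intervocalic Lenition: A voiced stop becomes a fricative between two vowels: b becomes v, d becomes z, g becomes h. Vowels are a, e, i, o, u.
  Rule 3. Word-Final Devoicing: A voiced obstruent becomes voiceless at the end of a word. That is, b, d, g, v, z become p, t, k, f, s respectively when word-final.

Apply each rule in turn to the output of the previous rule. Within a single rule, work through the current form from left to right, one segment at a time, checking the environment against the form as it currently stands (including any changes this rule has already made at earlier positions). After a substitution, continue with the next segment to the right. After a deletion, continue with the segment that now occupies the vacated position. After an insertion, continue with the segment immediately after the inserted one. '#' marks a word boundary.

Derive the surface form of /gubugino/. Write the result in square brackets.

Rule 1 Final Vowel Raising: [gubugino] → [gubuginu]
Rule 2 Intervocalic Lenition: [gubuginu] → [guvuhinu]
Rule 3 Word-Final Devoicing: no change — [guvuhinu]

[guvuhinu]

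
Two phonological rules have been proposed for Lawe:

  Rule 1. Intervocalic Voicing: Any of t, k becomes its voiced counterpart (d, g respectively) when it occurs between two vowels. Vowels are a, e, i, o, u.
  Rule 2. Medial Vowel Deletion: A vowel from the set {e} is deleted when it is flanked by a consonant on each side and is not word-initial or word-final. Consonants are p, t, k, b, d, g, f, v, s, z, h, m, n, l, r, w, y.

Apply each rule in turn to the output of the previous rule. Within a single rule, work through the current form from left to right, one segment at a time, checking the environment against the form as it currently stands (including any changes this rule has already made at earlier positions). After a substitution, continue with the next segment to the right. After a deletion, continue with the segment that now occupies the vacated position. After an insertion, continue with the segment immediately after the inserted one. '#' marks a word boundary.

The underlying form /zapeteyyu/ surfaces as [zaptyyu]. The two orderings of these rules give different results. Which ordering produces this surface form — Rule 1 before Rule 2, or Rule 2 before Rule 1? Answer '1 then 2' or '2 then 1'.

2 then 1

Order 1 then 2:
  1 Intervocalic Voicing: [zapeteyyu] → [zapedeyyu]
  2 Medial Vowel Deletion: [zapedeyyu] → [zapdyyu]
  result: [zapdyyu]
Order 2 then 1:
  2 Medial Vowel Deletion: [zapeteyyu] → [zaptyyu]
  1 Intervocalic Voicing: no change — [zaptyyu]
  result: [zaptyyu]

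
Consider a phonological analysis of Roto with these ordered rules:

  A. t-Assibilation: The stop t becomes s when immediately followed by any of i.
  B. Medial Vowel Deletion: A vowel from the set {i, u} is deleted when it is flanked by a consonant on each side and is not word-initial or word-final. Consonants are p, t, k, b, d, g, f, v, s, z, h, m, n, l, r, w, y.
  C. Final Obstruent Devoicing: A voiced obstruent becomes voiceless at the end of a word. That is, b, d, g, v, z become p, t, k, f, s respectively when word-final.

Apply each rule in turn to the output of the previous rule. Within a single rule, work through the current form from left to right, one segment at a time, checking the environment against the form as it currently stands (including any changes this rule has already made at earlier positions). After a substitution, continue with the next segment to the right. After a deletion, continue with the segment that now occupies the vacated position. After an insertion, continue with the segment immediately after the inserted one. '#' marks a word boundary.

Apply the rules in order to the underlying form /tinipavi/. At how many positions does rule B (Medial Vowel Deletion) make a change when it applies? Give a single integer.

2

A t-Assibilation: [tinipavi] → [sinipavi]
B Medial Vowel Deletion: [sinipavi] → [snpavi]
C Final Obstruent Devoicing: no change — [snpavi]
Rule B changed 2 position(s).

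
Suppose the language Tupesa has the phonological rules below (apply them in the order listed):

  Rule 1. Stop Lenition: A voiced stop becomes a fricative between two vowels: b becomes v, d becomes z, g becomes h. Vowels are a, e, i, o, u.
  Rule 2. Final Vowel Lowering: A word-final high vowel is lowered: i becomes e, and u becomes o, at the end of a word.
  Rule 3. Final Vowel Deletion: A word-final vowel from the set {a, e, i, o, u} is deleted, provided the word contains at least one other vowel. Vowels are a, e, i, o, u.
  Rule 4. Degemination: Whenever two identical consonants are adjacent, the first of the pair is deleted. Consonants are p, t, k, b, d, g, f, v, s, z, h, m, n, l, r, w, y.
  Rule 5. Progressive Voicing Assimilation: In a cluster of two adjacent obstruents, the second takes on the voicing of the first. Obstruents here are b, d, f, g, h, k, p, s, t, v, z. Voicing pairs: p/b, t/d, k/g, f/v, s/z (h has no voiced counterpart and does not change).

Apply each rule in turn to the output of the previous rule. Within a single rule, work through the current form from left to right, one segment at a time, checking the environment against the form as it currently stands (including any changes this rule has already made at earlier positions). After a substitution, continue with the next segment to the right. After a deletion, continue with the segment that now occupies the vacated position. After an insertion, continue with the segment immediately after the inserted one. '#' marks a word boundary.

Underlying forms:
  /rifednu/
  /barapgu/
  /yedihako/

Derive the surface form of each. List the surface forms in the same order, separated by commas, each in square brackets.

[rifedn], [barapk], [yezihak]

/rifednu/:
  Rule 1 Stop Lenition: no change — [rifednu]
  Rule 2 Final Vowel Lowering: [rifednu] → [rifedno]
  Rule 3 Final Vowel Deletion: [rifedno] → [rifedn]
  Rule 4 Degemination: no change — [rifedn]
  Rule 5 Progressive Voicing Assimilation: no change — [rifedn]
/barapgu/:
  Rule 1 Stop Lenition: no change — [barapgu]
  Rule 2 Final Vowel Lowering: [barapgu] → [barapgo]
  Rule 3 Final Vowel Deletion: [barapgo] → [barapg]
  Rule 4 Degemination: no change — [barapg]
  Rule 5 Progressive Voicing Assimilation: [barapg] → [barapk]
/yedihako/:
  Rule 1 Stop Lenition: [yedihako] → [yezihako]
  Rule 2 Final Vowel Lowering: no change — [yezihako]
  Rule 3 Final Vowel Deletion: [yezihako] → [yezihak]
  Rule 4 Degemination: no change — [yezihak]
  Rule 5 Progressive Voicing Assimilation: no change — [yezihak]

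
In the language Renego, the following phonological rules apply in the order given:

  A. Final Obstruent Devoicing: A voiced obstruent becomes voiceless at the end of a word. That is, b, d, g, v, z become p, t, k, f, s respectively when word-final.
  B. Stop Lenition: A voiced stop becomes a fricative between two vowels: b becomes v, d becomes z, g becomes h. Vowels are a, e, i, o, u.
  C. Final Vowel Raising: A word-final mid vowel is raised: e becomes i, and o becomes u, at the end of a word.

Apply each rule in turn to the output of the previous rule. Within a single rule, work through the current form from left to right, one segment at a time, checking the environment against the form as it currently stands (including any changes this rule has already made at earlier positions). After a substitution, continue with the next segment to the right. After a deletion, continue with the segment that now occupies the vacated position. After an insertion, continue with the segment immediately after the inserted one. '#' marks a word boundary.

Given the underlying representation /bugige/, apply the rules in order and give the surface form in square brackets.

[buhihi]

A Final Obstruent Devoicing: no change — [bugige]
B Stop Lenition: [bugige] → [buhihe]
C Final Vowel Raising: [buhihe] → [buhihi]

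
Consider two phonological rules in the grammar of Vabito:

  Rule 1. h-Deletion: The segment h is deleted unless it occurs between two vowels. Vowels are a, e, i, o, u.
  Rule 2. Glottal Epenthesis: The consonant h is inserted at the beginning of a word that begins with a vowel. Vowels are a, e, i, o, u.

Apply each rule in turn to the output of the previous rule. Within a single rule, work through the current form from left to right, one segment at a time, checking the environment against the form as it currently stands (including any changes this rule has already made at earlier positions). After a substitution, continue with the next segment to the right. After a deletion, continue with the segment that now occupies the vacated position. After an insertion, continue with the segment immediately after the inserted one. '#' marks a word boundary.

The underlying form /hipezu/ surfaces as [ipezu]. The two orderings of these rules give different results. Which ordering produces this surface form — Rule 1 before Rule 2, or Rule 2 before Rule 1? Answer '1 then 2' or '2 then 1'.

Order 1 then 2:
  1 h-Deletion: [hipezu] → [ipezu]
  2 Glottal Epenthesis: [ipezu] → [hipezu]
  result: [hipezu]
Order 2 then 1:
  2 Glottal Epenthesis: no change — [hipezu]
  1 h-Deletion: [hipezu] → [ipezu]
  result: [ipezu]

2 then 1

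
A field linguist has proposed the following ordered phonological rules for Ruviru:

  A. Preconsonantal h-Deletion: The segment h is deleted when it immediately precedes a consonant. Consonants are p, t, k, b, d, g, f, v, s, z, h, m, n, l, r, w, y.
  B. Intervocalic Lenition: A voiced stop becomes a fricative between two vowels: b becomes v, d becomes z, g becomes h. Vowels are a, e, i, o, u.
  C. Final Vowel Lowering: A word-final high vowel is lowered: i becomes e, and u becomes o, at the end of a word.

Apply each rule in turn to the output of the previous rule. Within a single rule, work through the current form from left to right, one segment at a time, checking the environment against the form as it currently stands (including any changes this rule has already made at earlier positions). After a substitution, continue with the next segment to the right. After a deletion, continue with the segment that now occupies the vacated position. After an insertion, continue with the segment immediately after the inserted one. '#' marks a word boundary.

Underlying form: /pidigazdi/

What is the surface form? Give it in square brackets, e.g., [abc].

A Preconsonantal h-Deletion: no change — [pidigazdi]
B Intervocalic Lenition: [pidigazdi] → [pizihazdi]
C Final Vowel Lowering: [pizihazdi] → [pizihazde]

[pizihazde]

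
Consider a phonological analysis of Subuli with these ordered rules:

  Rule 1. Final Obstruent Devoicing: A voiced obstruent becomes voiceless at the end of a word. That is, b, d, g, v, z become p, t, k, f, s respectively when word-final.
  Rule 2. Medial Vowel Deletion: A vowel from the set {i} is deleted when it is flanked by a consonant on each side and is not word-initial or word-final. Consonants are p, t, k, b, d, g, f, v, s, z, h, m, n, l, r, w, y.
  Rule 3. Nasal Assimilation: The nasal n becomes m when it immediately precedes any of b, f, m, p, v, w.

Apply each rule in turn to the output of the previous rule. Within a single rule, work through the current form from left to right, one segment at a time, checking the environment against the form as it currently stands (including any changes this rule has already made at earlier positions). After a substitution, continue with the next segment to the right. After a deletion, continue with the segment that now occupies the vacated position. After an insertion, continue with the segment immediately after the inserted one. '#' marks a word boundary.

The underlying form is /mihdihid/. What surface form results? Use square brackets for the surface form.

[mhdht]

Rule 1 Final Obstruent Devoicing: [mihdihid] → [mihdihit]
Rule 2 Medial Vowel Deletion: [mihdihit] → [mhdht]
Rule 3 Nasal Assimilation: no change — [mhdht]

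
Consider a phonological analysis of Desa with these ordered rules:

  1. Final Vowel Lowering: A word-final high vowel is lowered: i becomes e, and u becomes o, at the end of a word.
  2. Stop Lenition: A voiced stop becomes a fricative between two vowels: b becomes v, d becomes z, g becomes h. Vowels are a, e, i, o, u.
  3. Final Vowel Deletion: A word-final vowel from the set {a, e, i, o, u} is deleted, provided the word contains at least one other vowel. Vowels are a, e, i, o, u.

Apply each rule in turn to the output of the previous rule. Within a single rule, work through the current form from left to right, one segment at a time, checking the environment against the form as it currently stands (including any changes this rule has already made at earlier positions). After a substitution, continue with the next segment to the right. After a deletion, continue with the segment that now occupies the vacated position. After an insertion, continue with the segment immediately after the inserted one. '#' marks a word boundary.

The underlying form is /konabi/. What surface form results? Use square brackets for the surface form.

1 Final Vowel Lowering: [konabi] → [konabe]
2 Stop Lenition: [konabe] → [konave]
3 Final Vowel Deletion: [konave] → [konav]

[konav]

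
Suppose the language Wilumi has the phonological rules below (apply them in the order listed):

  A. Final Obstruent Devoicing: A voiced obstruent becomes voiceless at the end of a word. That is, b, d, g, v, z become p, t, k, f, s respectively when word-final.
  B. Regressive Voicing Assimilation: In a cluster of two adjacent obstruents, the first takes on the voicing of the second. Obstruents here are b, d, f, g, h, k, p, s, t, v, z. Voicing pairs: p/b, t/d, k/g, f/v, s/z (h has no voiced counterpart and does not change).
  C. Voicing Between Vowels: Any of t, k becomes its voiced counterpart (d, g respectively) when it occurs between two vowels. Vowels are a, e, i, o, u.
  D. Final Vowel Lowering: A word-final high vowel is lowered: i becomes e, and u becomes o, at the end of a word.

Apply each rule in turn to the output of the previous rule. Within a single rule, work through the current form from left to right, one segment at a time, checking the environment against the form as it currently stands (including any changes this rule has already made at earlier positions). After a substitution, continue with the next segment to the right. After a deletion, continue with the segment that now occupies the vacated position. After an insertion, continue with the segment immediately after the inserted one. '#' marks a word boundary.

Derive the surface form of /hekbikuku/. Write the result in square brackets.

A Final Obstruent Devoicing: no change — [hekbikuku]
B Regressive Voicing Assimilation: [hekbikuku] → [hegbikuku]
C Voicing Between Vowels: [hegbikuku] → [hegbigugu]
D Final Vowel Lowering: [hegbigugu] → [hegbigugo]

[hegbigugo]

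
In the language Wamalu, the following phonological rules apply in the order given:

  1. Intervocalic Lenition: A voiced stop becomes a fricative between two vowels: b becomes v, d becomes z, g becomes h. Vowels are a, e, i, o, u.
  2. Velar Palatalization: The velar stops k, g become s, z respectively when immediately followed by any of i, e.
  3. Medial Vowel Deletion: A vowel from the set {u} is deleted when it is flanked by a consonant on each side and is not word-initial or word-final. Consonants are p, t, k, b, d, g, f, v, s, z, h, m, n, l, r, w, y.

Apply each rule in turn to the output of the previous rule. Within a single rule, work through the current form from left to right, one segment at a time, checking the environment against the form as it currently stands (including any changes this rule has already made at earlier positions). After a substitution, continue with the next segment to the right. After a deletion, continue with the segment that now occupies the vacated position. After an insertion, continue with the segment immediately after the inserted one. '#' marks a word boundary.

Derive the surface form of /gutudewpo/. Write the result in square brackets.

1 Intervocalic Lenition: [gutudewpo] → [gutuzewpo]
2 Velar Palatalization: no change — [gutuzewpo]
3 Medial Vowel Deletion: [gutuzewpo] → [gtzewpo]

[gtzewpo]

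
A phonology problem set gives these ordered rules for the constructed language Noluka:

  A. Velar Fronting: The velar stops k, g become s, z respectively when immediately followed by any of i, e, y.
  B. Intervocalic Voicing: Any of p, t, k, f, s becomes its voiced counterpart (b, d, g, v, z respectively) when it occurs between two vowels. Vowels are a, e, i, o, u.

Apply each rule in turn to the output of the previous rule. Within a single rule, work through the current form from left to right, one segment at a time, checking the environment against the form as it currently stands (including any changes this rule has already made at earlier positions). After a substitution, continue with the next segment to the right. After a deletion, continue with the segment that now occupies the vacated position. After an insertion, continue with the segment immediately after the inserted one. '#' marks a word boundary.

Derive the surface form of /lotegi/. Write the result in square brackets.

[lodezi]

A Velar Fronting: [lotegi] → [lotezi]
B Intervocalic Voicing: [lotezi] → [lodezi]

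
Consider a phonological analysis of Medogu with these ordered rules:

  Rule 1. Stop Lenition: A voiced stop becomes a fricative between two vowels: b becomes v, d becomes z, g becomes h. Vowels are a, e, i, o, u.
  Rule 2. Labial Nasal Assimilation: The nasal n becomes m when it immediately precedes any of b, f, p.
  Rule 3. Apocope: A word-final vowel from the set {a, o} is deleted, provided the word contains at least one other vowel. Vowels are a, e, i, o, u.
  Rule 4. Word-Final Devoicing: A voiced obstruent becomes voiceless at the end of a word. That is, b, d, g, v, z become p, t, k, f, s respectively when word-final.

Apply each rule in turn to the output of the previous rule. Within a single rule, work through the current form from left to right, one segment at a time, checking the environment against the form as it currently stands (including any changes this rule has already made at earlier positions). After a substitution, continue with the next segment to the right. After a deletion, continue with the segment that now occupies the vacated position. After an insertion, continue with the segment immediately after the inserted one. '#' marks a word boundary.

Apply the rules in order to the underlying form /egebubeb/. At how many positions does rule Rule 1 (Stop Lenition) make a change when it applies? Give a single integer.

Rule 1 Stop Lenition: [egebubeb] → [ehevuveb]
Rule 2 Labial Nasal Assimilation: no change — [ehevuveb]
Rule 3 Apocope: no change — [ehevuveb]
Rule 4 Word-Final Devoicing: [ehevuveb] → [ehevuvep]
Rule Rule 1 changed 3 position(s).

3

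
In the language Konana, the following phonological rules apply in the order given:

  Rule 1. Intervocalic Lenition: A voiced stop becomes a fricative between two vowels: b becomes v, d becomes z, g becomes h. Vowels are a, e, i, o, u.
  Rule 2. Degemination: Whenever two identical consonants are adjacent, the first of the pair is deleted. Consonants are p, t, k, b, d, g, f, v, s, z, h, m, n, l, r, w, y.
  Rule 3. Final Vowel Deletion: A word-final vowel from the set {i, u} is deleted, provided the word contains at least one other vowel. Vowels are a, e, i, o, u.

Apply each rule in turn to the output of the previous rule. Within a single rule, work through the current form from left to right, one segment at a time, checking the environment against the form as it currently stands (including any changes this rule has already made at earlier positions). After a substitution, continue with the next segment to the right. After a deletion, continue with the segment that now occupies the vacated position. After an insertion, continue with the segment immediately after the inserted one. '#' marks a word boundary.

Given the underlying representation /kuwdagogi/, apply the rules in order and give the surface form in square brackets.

Rule 1 Intervocalic Lenition: [kuwdagogi] → [kuwdahohi]
Rule 2 Degemination: no change — [kuwdahohi]
Rule 3 Final Vowel Deletion: [kuwdahohi] → [kuwdahoh]

[kuwdahoh]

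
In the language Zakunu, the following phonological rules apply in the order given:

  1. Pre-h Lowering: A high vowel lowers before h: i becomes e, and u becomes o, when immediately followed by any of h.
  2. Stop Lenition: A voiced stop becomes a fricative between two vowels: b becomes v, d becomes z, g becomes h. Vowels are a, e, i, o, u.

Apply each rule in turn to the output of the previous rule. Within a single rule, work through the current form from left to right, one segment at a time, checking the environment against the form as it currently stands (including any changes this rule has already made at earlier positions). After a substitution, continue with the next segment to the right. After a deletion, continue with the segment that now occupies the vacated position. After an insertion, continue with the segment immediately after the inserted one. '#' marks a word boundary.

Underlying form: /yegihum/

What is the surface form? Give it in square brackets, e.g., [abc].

1 Pre-h Lowering: [yegihum] → [yegehum]
2 Stop Lenition: [yegehum] → [yehehum]

[yehehum]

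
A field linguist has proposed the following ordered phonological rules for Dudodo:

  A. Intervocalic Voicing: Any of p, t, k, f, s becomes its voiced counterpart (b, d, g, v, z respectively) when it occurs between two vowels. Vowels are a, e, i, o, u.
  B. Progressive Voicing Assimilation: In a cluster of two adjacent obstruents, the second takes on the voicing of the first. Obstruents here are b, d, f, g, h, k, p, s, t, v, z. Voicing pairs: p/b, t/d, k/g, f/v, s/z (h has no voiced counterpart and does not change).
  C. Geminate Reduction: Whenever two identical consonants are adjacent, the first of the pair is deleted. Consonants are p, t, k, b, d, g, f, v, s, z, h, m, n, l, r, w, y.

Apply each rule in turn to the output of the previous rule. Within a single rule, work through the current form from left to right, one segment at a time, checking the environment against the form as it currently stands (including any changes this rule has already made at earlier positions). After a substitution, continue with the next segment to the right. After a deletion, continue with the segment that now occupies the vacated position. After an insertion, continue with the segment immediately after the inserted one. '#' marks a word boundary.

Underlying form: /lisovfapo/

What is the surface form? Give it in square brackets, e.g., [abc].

A Intervocalic Voicing: [lisovfapo] → [lizovfabo]
B Progressive Voicing Assimilation: [lizovfabo] → [lizovvabo]
C Geminate Reduction: [lizovvabo] → [lizovabo]

[lizovabo]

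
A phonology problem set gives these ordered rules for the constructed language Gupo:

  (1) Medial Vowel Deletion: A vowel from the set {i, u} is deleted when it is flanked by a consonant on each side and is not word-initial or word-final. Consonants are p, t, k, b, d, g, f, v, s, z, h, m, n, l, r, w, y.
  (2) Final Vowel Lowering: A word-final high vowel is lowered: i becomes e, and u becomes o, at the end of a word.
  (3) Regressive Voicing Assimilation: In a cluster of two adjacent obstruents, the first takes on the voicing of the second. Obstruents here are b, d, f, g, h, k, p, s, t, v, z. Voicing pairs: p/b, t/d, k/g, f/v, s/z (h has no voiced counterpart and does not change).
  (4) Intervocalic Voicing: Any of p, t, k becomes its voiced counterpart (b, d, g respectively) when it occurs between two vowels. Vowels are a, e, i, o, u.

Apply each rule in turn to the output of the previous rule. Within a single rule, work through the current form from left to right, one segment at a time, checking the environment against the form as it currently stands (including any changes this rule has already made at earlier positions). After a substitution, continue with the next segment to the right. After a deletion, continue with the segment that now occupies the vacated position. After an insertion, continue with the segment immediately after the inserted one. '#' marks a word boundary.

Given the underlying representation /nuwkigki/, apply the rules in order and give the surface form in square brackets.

[nwgkke]

(1) Medial Vowel Deletion: [nuwkigki] → [nwkgki]
(2) Final Vowel Lowering: [nwkgki] → [nwkgke]
(3) Regressive Voicing Assimilation: [nwkgke] → [nwgkke]
(4) Intervocalic Voicing: no change — [nwgkke]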